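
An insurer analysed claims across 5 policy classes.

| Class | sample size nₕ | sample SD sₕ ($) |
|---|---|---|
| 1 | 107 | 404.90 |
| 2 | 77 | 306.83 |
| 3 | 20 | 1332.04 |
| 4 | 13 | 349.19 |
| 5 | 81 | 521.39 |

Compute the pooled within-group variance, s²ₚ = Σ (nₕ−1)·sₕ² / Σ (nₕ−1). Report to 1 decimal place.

278008.0

1: (107−1)·404.90² = 106·163944.01 = 17378065.06
2: (77−1)·306.83² = 76·94144.6489 = 7154993.3164
3: (20−1)·1332.04² = 19·1774330.5616 = 33712280.6704
4: (13−1)·349.19² = 12·121933.6561 = 1463203.8732
5: (81−1)·521.39² = 80·271847.5321 = 21747802.568
Numerator = 81456345.488; denominator = Σ(nₕ−1) = 293.
s²ₚ = 81456345.488/293 = 278008.005... → 278008.0.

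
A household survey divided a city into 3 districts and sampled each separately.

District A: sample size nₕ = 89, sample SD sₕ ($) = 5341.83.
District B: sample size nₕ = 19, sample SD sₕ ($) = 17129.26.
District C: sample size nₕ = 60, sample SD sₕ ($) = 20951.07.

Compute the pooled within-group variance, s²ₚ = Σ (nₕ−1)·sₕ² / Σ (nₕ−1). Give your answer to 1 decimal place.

Degrees of freedom: 88 + 18 + 59 = 165.
Σ(nₕ−1)sₕ² = 88·28535147.7489 + 18·293411548.1476 + 59·438947334.1449 = 33690393583.1091.
s²ₚ = 33690393583.1091 / 165 = 204184203.534... → 204184203.5.

204184203.5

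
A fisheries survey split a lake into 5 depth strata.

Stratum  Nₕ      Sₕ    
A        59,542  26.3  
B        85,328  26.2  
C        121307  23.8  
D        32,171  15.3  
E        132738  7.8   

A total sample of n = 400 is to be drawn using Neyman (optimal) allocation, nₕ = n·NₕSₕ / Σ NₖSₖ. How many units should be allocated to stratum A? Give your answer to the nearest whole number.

Σ NₕSₕ = 59542·26.3 + 85328·26.2 + 121307·23.8 + 32171·15.3 + 132738·7.8 = 8216227.5.
Share for A: 1565954.6/8216227.5 = 0.19059.
n_A = 400 × 0.19059 = 76.237... → 76.

76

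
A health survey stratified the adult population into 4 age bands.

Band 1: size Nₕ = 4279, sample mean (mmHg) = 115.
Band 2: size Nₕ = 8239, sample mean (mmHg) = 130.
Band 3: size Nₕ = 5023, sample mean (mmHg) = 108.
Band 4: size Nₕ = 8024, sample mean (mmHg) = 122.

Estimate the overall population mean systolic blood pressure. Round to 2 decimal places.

x̄_st = (Σ Nₕx̄ₕ) / (Σ Nₕ) = (4279·115 + 8239·130 + 5023·108 + 8024·122) / 25565
= 3084567 / 25565 = 120.6559... → 120.66.

120.66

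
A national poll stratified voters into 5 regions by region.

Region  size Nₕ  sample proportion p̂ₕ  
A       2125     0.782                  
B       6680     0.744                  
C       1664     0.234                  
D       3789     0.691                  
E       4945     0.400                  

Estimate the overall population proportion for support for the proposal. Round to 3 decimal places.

0.605

N = 2125 + 6680 + 1664 + 3789 + 4945 = 19203.
Overall proportion = Σ (Nₕ/N)·p̂ₕ.
Σ Nₕp̂ₕ = 1661.75 + 4969.92 + 389.376 + 2618.199 + 1978 = 11617.245.
11617.245 / 19203 = 0.60497... → 0.605.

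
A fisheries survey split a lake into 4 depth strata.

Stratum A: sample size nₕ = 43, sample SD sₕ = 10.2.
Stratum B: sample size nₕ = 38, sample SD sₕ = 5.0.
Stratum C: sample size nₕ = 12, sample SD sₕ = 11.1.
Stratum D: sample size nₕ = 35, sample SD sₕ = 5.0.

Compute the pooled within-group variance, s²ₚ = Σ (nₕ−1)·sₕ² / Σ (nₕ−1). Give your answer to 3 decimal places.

60.484

Degrees of freedom: 42 + 37 + 11 + 34 = 124.
Σ(nₕ−1)sₕ² = 42·104.04 + 37·25 + 11·123.21 + 34·25 = 7499.99.
s²ₚ = 7499.99 / 124 = 60.48379... → 60.484.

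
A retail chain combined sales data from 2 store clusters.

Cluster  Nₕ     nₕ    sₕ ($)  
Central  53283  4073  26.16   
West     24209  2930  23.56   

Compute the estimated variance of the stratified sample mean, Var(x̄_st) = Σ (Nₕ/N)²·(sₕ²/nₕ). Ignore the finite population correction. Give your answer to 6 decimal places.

0.097927

N = 77492; Wₕ = Nₕ/N.
cluster Central: (53283/77492)²·26.16²/4073 = 0.079437335
cluster West: (24209/77492)²·23.56²/2930 = 0.018489404
Sum = 0.097926739 → 0.097927.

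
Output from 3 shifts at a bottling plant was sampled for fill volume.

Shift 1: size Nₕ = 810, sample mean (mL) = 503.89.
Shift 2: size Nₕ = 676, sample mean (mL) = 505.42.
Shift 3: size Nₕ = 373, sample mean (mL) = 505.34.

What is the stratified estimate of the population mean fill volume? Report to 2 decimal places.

504.74

x̄_st = (Σ Nₕx̄ₕ) / (Σ Nₕ) = (810·503.89 + 676·505.42 + 373·505.34) / 1859
= 938306.64 / 1859 = 504.7373... → 504.74.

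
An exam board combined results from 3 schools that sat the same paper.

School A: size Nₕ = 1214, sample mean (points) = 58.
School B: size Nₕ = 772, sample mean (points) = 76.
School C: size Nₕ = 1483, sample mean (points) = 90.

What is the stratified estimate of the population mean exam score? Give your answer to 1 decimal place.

75.7

N = 1214 + 772 + 1483 = 3469.
Weight each subgroup mean by Nₕ/N and sum.
Σ Nₕx̄ₕ = 1214·58 + 772·76 + 1483·90 = 70412 + 58672 + 133470 = 262554.
Divide by N: 262554 / 3469 = 75.686... → 75.7.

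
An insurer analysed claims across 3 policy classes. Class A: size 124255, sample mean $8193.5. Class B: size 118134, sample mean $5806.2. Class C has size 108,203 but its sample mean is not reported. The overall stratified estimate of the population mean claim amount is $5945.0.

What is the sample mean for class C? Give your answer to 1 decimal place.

3514.5

N = 124255 + 118134 + 108203 = 350592.
Overall total = μ·N = 5945.0·350592 = 2084269440.
Subtract the known strata: 124255·8193.5 + 118134·5806.2 = 1703992973.3.
Remaining total for class C: 2084269440 − 1703992973.3 = 380276466.7.
Divide by its size: 380276466.7 / 108203 = 3514.472... → 3514.5.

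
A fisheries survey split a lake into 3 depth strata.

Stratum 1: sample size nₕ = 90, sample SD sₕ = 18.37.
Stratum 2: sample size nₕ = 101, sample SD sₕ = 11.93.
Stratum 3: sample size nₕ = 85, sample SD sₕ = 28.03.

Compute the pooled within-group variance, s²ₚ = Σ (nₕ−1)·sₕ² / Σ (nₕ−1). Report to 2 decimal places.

403.90

1: (90−1)·18.37² = 89·337.4569 = 30033.6641
2: (101−1)·11.93² = 100·142.3249 = 14232.49
3: (85−1)·28.03² = 84·785.6809 = 65997.1956
Numerator = 110263.3497; denominator = Σ(nₕ−1) = 273.
s²ₚ = 110263.3497/273 = 403.8951... → 403.90.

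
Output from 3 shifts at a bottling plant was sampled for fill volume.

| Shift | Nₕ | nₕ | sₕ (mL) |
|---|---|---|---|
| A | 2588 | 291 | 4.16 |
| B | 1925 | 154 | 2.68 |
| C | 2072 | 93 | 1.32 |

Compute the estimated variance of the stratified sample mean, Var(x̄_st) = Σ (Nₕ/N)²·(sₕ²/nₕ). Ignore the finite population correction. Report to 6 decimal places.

N = 6585; Wₕ = Nₕ/N.
shift A: (2588/6585)²·4.16²/291 = 0.009185666
shift B: (1925/6585)²·2.68²/154 = 0.003985646
shift C: (2072/6585)²·1.32²/93 = 0.001854953
Sum = 0.015026265 → 0.015026.

0.015026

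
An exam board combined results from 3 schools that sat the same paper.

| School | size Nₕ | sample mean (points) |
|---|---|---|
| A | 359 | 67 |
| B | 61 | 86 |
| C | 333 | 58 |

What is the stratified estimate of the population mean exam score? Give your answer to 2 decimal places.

64.56

N = 359 + 61 + 333 = 753.
Overall mean = Σ (Nₕ/N)·x̄ₕ — weight by population share, not a simple average.
Σ Nₕx̄ₕ = 359·67 + 61·86 + 333·58 = 24053 + 5246 + 19314 = 48613.
Divide by N: 48613 / 753 = 64.5591... → 64.56.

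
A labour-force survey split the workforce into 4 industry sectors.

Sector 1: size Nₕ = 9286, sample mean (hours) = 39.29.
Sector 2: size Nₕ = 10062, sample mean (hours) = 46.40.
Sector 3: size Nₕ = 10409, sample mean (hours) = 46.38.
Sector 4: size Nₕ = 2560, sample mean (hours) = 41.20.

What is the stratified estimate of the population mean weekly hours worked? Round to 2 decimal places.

N = 9286 + 10062 + 10409 + 2560 = 32317.
The stratified mean weights each stratum mean by its population share Nₕ/N.
Σ Nₕx̄ₕ = 9286·39.29 + 10062·46.40 + 10409·46.38 + 2560·41.20 = 364846.94 + 466876.8 + 482769.42 + 105472 = 1419965.16.
Divide by N: 1419965.16 / 32317 = 43.9386... → 43.94.

43.94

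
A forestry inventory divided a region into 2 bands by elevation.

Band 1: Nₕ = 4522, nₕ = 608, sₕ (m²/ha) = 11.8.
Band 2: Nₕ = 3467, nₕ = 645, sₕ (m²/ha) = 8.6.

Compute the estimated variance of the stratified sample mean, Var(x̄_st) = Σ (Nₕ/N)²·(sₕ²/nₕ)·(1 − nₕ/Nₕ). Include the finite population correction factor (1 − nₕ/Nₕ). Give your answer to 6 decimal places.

0.081086

N = 7989; Wₕ = Nₕ/N.
band 1: (4522/7989)²·11.8²/608·(1 − 608/4522) = 0.063507786
band 2: (3467/7989)²·8.6²/645·(1 − 645/3467) = 0.017577746
Sum = 0.081085532 → 0.081086.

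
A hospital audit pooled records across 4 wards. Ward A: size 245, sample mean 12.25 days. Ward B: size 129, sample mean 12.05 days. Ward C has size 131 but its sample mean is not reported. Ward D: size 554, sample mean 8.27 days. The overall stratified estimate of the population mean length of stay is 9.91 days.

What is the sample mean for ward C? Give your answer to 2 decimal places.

10.36

N = 245 + 129 + 131 + 554 = 1059.
Overall total = μ·N = 9.91·1059 = 10494.69.
Subtract the known strata: 245·12.25 + 129·12.05 + 554·8.27 = 9137.28.
Remaining total for ward C: 10494.69 − 9137.28 = 1357.41.
Divide by its size: 1357.41 / 131 = 10.3619... → 10.36.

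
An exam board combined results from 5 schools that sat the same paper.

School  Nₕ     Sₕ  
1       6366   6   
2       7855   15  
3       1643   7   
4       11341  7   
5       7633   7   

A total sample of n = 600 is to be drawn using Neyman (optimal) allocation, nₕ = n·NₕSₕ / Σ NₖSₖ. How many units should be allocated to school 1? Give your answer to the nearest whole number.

76

Σ NₕSₕ = 6366·6 + 7855·15 + 1643·7 + 11341·7 + 7633·7 = 300340.
Share for 1: 38196/300340 = 0.12718.
n_1 = 600 × 0.12718 = 76.306... → 76.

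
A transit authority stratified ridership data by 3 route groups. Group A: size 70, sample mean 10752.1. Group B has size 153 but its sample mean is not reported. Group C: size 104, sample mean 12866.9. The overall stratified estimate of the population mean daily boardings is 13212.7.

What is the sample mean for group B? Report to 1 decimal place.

14573.5

Σ Nₕx̄ₕ = N·μ, so 153·x̄_B = 327·13212.7 − (70·10752.1 + 104·12866.9).
= 4320552.9 − 2090804.6 = 2229748.3.
x̄_B = 2229748.3 / 153 = 14573.518... → 14573.5.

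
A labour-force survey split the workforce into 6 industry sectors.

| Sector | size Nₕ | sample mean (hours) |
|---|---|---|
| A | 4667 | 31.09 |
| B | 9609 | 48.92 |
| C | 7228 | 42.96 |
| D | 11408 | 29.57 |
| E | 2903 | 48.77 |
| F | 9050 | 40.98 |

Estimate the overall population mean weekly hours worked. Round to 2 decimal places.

x̄_st = (Σ Nₕx̄ₕ) / (Σ Nₕ) = (4667·31.09 + 9609·48.92 + 7228·42.96 + 11408·29.57 + 2903·48.77 + 9050·40.98) / 44865
= 1775467.06 / 44865 = 39.5735... → 39.57.

39.57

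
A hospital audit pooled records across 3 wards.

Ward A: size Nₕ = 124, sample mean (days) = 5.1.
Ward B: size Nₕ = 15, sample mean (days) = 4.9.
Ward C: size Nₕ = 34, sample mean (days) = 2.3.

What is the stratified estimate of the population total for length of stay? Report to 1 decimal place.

784.1

A: 124·5.1 = 632.4
B: 15·4.9 = 73.5
C: 34·2.3 = 78.2
τ̂ = Σ Nₕx̄ₕ = 784.1.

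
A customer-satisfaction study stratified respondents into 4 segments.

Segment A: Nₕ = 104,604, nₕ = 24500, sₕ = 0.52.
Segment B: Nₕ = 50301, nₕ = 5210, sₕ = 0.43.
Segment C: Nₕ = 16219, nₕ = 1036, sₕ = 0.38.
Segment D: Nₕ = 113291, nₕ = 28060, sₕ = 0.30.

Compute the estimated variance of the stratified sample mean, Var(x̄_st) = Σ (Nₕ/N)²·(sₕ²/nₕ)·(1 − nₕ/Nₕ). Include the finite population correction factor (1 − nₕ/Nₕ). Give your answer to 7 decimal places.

N = 284415; Wₕ = Nₕ/N.
segment A: (104604/284415)²·0.52²/24500·(1 − 24500/104604) = 0.0000011432
segment B: (50301/284415)²·0.43²/5210·(1 − 5210/50301) = 0.0000009951
segment C: (16219/284415)²·0.38²/1036·(1 − 1036/16219) = 0.0000004243
segment D: (113291/284415)²·0.30²/28060·(1 − 28060/113291) = 0.0000003829
Sum = 0.0000029455 → 0.0000029.

0.0000029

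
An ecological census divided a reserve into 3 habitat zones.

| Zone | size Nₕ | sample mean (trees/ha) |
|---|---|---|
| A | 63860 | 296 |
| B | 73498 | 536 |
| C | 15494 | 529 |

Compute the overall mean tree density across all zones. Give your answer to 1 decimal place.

N = 152852; weights Wₕ = Nₕ/N = (0.4178, 0.4808, 0.1014).
x̄_st = Σ Wₕ·x̄ₕ = 0.4178·296 + 0.4808·536 + 0.1014·529 ≈ 435.021...
→ 435.0.

435.0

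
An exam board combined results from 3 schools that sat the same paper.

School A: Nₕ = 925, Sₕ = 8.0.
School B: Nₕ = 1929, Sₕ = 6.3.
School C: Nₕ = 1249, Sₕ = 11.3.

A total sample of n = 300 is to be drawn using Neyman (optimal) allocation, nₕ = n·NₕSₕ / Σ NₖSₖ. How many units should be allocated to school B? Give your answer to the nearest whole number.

Σ NₕSₕ = 925·8.0 + 1929·6.3 + 1249·11.3 = 33666.4.
Share for B: 12152.7/33666.4 = 0.36097.
n_B = 300 × 0.36097 = 108.292... → 108.

108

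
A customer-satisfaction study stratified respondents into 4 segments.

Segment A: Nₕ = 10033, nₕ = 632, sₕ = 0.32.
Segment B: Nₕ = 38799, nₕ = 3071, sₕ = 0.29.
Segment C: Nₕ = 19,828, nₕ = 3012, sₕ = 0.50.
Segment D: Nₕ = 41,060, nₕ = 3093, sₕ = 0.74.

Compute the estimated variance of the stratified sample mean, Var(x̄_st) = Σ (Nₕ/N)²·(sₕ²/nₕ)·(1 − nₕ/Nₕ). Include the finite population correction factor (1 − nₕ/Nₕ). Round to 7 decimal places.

N = 109720. Term for each stratum: Wₕ²sₕ²/nₕ·(1−nₕ/Nₕ).
Var(x̄_st) = 0.0000012695 + 0.0000031534 + 0.0000022989 + 0.0000229265 = 0.0000296482 → 0.0000296.

0.0000296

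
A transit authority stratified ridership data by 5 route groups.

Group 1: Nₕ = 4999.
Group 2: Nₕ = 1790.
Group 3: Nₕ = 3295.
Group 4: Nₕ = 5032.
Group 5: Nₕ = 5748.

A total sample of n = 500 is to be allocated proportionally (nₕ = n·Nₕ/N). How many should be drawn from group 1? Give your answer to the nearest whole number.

Share of group 1 = 4999/20864 = 0.23960.
Allocate 500 × 0.23960 = 119.800... → 120.

120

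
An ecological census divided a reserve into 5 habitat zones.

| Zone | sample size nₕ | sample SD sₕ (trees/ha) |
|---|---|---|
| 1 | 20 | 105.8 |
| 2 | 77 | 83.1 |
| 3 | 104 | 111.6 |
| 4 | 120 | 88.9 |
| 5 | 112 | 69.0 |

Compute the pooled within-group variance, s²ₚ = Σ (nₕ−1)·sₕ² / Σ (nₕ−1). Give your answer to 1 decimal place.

1: (20−1)·105.8² = 19·11193.64 = 212679.16
2: (77−1)·83.1² = 76·6905.61 = 524826.36
3: (104−1)·111.6² = 103·12454.56 = 1282819.68
4: (120−1)·88.9² = 119·7903.21 = 940481.99
5: (112−1)·69.0² = 111·4761 = 528471
Numerator = 3489278.19; denominator = Σ(nₕ−1) = 428.
s²ₚ = 3489278.19/428 = 8152.519... → 8152.5.

8152.5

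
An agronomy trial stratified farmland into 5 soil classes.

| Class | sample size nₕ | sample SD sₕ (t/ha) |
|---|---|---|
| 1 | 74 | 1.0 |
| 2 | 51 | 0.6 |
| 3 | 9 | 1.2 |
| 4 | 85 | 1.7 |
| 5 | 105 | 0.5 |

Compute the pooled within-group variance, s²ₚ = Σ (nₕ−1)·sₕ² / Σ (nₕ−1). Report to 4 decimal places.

1: (74−1)·1.0² = 73·1 = 73
2: (51−1)·0.6² = 50·0.36 = 18
3: (9−1)·1.2² = 8·1.44 = 11.52
4: (85−1)·1.7² = 84·2.89 = 242.76
5: (105−1)·0.5² = 104·0.25 = 26
Numerator = 371.28; denominator = Σ(nₕ−1) = 319.
s²ₚ = 371.28/319 = 1.163887... → 1.1639.

1.1639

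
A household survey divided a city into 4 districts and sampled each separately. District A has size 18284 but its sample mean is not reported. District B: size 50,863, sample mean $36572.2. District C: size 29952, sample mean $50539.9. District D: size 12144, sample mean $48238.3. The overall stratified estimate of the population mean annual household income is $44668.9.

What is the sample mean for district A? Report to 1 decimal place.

Σ Nₕx̄ₕ = N·μ, so 18284·x̄_A = 111243·44668.9 − (50863·36572.2 + 29952·50539.9 + 12144·48238.3).
= 4969102442.7 − 3959748808.6 = 1009353634.1.
x̄_A = 1009353634.1 / 18284 = 55204.202... → 55204.2.

55204.2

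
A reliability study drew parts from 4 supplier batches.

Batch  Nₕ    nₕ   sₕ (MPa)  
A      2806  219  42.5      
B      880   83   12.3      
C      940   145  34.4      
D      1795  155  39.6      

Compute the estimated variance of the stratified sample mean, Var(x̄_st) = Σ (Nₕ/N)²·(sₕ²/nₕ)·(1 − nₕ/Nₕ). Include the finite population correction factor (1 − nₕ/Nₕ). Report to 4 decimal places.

N = 6421; Wₕ = Nₕ/N.
batch A: (2806/6421)²·42.5²/219·(1 − 219/2806) = 1.4521534
batch B: (880/6421)²·12.3²/83·(1 − 83/880) = 0.0310076
batch C: (940/6421)²·34.4²/145·(1 − 145/940) = 0.1479240
batch D: (1795/6421)²·39.6²/155·(1 − 155/1795) = 0.7223732
Sum = 2.3534582 → 2.3535.

2.3535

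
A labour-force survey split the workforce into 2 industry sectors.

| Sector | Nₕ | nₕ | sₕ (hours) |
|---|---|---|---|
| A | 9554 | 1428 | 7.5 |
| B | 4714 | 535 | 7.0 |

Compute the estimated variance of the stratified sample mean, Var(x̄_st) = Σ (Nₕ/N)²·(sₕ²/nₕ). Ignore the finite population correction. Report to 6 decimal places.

0.027660

N = 14268; Wₕ = Nₕ/N.
sector A: (9554/14268)²·7.5²/1428 = 0.017661948
sector B: (4714/14268)²·7.0²/535 = 0.009997588
Sum = 0.027659536 → 0.027660.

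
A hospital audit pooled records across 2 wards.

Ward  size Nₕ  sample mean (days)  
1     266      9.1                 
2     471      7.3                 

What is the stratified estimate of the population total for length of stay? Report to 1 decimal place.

1: 266·9.1 = 2420.6
2: 471·7.3 = 3438.3
τ̂ = Σ Nₕx̄ₕ = 5858.9.

5858.9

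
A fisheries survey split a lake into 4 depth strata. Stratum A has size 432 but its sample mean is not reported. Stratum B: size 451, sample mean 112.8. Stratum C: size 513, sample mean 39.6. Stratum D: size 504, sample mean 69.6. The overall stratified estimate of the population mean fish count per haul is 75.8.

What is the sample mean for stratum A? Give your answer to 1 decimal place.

Σ Nₕx̄ₕ = N·μ, so 432·x̄_A = 1900·75.8 − (451·112.8 + 513·39.6 + 504·69.6).
= 144020 − 106266 = 37754.
x̄_A = 37754 / 432 = 87.394... → 87.4.

87.4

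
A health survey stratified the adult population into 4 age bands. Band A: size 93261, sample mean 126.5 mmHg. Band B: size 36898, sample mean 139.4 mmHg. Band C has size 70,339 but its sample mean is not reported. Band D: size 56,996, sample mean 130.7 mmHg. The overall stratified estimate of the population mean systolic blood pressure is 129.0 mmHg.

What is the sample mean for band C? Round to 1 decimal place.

125.5

Σ Nₕx̄ₕ = N·μ, so 70339·x̄_C = 257494·129.0 − (93261·126.5 + 36898·139.4 + 56996·130.7).
= 33216726 − 24390474.9 = 8826251.1.
x̄_C = 8826251.1 / 70339 = 125.482... → 125.5.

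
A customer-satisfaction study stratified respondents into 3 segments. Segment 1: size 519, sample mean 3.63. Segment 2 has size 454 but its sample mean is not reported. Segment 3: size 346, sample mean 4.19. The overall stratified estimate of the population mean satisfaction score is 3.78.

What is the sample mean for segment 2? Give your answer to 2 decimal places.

3.64

Σ Nₕx̄ₕ = N·μ, so 454·x̄_2 = 1319·3.78 − (519·3.63 + 346·4.19).
= 4985.82 − 3333.71 = 1652.11.
x̄_2 = 1652.11 / 454 = 3.6390... → 3.64.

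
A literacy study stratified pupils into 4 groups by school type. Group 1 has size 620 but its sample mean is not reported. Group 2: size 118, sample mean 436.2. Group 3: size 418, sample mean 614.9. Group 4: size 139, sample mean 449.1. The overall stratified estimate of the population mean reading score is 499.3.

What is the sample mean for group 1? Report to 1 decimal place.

N = 620 + 118 + 418 + 139 = 1295.
Overall total = μ·N = 499.3·1295 = 646593.5.
Subtract the known strata: 118·436.2 + 418·614.9 + 139·449.1 = 370924.7.
Remaining total for group 1: 646593.5 − 370924.7 = 275668.8.
Divide by its size: 275668.8 / 620 = 444.627... → 444.6.

444.6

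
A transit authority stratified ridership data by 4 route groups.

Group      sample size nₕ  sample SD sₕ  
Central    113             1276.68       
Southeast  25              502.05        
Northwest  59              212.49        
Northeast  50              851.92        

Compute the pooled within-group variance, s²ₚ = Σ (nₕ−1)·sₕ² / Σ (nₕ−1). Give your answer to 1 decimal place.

Degrees of freedom: 112 + 24 + 58 + 49 = 243.
Σ(nₕ−1)sₕ² = 112·1629911.8224 + 24·252054.2025 + 58·45152.0001 + 49·725767.6864 = 226780857.6082.
s²ₚ = 226780857.6082 / 243 = 933254.558... → 933254.6.

933254.6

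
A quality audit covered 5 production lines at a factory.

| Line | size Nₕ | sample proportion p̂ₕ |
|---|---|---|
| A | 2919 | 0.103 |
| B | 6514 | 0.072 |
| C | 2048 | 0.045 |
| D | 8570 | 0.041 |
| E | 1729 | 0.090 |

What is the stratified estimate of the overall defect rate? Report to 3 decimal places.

Wₕ = Nₕ/N with N = 21780: 0.1340, 0.2991, 0.0940, 0.3935, 0.0794.
p̂_st = 0.1340·0.103 + 0.2991·0.072 + 0.0940·0.045 + 0.3935·0.041 + 0.0794·0.090 ≈ 0.06285... → 0.063.

0.063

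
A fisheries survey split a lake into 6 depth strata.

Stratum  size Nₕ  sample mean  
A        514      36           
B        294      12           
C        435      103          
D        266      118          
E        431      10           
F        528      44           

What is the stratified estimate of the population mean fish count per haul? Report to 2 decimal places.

N = 2468; weights Wₕ = Nₕ/N = (0.2083, 0.1191, 0.1763, 0.1078, 0.1746, 0.2139).
x̄_st = Σ Wₕ·x̄ₕ = 0.2083·36 + 0.1191·12 + 0.1763·103 + 0.1078·118 + 0.1746·10 + 0.2139·44 ≈ 50.9591...
→ 50.96.

50.96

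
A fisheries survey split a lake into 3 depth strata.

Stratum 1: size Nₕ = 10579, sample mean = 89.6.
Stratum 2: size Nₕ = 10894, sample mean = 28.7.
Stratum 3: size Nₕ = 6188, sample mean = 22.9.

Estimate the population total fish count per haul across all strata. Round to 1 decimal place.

1402241.4

Population total = Σ Nₕ·x̄ₕ (each stratum's size times its mean).
10579·89.6 + 10894·28.7 + 6188·22.9 = 947878.4 + 312657.8 + 141705.2 = 1402241.4.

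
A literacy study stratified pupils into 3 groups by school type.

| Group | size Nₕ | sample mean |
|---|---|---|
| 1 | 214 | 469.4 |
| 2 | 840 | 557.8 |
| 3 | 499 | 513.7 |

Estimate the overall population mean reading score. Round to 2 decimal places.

N = 1553; weights Wₕ = Nₕ/N = (0.1378, 0.5409, 0.3213).
x̄_st = Σ Wₕ·x̄ₕ = 0.1378·469.4 + 0.5409·557.8 + 0.3213·513.7 ≈ 531.4487...
→ 531.45.

531.45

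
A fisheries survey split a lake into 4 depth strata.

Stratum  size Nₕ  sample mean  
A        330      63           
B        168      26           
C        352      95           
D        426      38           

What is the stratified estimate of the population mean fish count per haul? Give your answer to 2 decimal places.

N = 330 + 168 + 352 + 426 = 1276.
Weight each subgroup mean by Nₕ/N and sum.
Σ Nₕx̄ₕ = 330·63 + 168·26 + 352·95 + 426·38 = 20790 + 4368 + 33440 + 16188 = 74786.
Divide by N: 74786 / 1276 = 58.6097... → 58.61.

58.61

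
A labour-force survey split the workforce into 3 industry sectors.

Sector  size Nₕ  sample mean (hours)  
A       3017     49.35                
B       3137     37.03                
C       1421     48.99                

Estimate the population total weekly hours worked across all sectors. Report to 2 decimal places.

334666.85

Estimate total by summing Nₕ·x̄ₕ over strata.
3017·49.35 + 3137·37.03 + 1421·48.99 = 148888.95 + 116163.11 + 69614.79 = 334666.85.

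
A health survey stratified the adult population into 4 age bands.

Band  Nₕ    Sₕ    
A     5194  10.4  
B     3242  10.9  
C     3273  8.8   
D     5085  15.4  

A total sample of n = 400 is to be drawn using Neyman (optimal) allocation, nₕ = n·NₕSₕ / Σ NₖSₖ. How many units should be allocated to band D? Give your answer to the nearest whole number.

Σ NₕSₕ = 5194·10.4 + 3242·10.9 + 3273·8.8 + 5085·15.4 = 196466.8.
Share for D: 78309/196466.8 = 0.39859.
n_D = 400 × 0.39859 = 159.435... → 159.

159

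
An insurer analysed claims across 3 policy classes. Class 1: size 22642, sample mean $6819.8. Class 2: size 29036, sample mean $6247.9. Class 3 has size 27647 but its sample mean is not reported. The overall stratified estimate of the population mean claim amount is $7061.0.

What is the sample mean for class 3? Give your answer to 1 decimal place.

8112.5

Σ Nₕx̄ₕ = N·μ, so 27647·x̄_3 = 79325·7061.0 − (22642·6819.8 + 29036·6247.9).
= 560113825 − 335827936 = 224285889.
x̄_3 = 224285889 / 27647 = 8112.486... → 8112.5.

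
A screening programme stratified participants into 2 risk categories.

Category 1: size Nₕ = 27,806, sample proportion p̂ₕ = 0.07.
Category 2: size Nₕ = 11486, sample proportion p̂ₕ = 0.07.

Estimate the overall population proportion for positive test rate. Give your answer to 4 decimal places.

0.0700

Wₕ = Nₕ/N with N = 39292: 0.7077, 0.2923.
p̂_st = 0.7077·0.07 + 0.2923·0.07 ≈ 0.07 → 0.0700.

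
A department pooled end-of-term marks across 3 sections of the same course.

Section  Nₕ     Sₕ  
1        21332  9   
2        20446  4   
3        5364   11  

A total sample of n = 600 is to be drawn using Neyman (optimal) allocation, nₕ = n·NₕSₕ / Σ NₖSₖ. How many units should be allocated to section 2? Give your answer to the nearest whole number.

147

Σ NₕSₕ = 21332·9 + 20446·4 + 5364·11 = 332776.
Share for 2: 81784/332776 = 0.24576.
n_2 = 600 × 0.24576 = 147.458... → 147.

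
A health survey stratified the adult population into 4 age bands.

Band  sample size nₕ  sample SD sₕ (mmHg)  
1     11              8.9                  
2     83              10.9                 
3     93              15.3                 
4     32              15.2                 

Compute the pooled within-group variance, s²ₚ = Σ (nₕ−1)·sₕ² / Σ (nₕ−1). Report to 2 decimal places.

182.48

Degrees of freedom: 10 + 82 + 92 + 31 = 215.
Σ(nₕ−1)sₕ² = 10·79.21 + 82·118.81 + 92·234.09 + 31·231.04 = 39233.04.
s²ₚ = 39233.04 / 215 = 182.4793... → 182.48.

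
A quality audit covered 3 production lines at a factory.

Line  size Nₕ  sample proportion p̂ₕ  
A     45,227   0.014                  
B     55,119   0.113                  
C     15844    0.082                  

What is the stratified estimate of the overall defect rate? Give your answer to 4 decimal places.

Wₕ = Nₕ/N with N = 116190: 0.3893, 0.4744, 0.1364.
p̂_st = 0.3893·0.014 + 0.4744·0.113 + 0.1364·0.082 ≈ 0.070237... → 0.0702.

0.0702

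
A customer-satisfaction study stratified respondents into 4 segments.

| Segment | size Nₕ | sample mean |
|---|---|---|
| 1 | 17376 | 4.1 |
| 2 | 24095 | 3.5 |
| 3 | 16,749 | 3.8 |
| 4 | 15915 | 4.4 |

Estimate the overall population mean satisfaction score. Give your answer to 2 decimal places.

3.90

x̄_st = (Σ Nₕx̄ₕ) / (Σ Nₕ) = (17376·4.1 + 24095·3.5 + 16749·3.8 + 15915·4.4) / 74135
= 289246.3 / 74135 = 3.9016... → 3.90.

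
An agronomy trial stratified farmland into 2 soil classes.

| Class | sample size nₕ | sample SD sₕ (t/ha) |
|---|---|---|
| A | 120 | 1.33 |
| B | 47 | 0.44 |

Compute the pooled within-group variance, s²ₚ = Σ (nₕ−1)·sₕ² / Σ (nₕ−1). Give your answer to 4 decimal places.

Degrees of freedom: 119 + 46 = 165.
Σ(nₕ−1)sₕ² = 119·1.7689 + 46·0.1936 = 219.4047.
s²ₚ = 219.4047 / 165 = 1.329725... → 1.3297.

1.3297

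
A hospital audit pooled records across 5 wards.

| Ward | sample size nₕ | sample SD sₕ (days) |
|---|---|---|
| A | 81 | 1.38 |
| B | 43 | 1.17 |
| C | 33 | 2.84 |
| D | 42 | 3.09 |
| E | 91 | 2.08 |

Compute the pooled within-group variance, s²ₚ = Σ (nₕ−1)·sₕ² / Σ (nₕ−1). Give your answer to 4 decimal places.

4.3817

A: (81−1)·1.38² = 80·1.9044 = 152.352
B: (43−1)·1.17² = 42·1.3689 = 57.4938
C: (33−1)·2.84² = 32·8.0656 = 258.0992
D: (42−1)·3.09² = 41·9.5481 = 391.4721
E: (91−1)·2.08² = 90·4.3264 = 389.376
Numerator = 1248.7931; denominator = Σ(nₕ−1) = 285.
s²ₚ = 1248.7931/285 = 4.381730... → 4.3817.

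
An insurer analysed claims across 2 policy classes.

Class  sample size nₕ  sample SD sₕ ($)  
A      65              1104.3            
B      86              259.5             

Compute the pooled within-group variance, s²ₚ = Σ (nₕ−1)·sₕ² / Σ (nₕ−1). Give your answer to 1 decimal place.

A: (65−1)·1104.3² = 64·1219478.49 = 78046623.36
B: (86−1)·259.5² = 85·67340.25 = 5723921.25
Numerator = 83770544.61; denominator = Σ(nₕ−1) = 149.
s²ₚ = 83770544.61/149 = 562218.420... → 562218.4.

562218.4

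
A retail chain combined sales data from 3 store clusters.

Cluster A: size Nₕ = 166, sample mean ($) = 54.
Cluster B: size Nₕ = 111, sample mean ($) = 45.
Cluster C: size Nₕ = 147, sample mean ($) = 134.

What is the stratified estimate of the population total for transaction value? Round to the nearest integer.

33657

A: 166·54 = 8964
B: 111·45 = 4995
C: 147·134 = 19698
τ̂ = Σ Nₕx̄ₕ = 33657.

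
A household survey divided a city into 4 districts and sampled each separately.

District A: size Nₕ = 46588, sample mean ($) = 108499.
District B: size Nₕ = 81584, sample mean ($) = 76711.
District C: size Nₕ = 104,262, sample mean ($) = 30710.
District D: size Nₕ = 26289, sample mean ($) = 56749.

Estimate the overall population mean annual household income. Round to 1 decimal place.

61868.9

N = 46588 + 81584 + 104262 + 26289 = 258723.
Overall mean = Σ (Nₕ/N)·x̄ₕ — weight by population share, not a simple average.
Σ Nₕx̄ₕ = 46588·108499 + 81584·76711 + 104262·30710 + 26289·56749 = 5054751412 + 6258390224 + 3201886020 + 1491874461 = 16006902117.
Divide by N: 16006902117 / 258723 = 61868.880... → 61868.9.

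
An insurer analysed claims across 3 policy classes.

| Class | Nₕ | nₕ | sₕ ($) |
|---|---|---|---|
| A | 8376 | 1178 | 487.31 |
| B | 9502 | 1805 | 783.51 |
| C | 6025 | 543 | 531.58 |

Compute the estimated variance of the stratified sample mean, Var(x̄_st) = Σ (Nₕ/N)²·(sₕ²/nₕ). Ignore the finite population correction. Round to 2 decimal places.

N = 23903; Wₕ = Nₕ/N.
class A: (8376/23903)²·487.31²/1178 = 24.75334
class B: (9502/23903)²·783.51²/1805 = 53.74488
class C: (6025/23903)²·531.58²/543 = 33.06334
Sum = 111.56156 → 111.56.

111.56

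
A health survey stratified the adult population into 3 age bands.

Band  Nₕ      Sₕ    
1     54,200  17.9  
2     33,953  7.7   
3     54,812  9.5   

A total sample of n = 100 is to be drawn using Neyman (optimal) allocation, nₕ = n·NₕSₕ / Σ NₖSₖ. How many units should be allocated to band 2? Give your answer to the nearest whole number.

15

1: NₕSₕ = 54200·17.9 = 970180
2: NₕSₕ = 33953·7.7 = 261438.1
3: NₕSₕ = 54812·9.5 = 520714
Σ NₕSₕ = 1752332.1.
n_2 = 100·261438.1/1752332.1 = 14.919... → 15.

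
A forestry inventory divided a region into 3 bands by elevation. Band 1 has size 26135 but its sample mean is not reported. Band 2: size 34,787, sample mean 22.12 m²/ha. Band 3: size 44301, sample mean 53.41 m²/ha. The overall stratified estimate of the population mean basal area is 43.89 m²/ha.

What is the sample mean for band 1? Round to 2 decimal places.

56.73

N = 26135 + 34787 + 44301 = 105223.
Overall total = μ·N = 43.89·105223 = 4618237.47.
Subtract the known strata: 34787·22.12 + 44301·53.41 = 3135604.85.
Remaining total for band 1: 4618237.47 − 3135604.85 = 1482632.62.
Divide by its size: 1482632.62 / 26135 = 56.7298... → 56.73.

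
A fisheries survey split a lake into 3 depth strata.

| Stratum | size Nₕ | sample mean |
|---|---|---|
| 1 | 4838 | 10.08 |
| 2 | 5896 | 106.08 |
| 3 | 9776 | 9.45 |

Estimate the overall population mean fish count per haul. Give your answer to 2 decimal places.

x̄_st = (Σ Nₕx̄ₕ) / (Σ Nₕ) = (4838·10.08 + 5896·106.08 + 9776·9.45) / 20510
= 766597.92 / 20510 = 37.3768... → 37.38.

37.38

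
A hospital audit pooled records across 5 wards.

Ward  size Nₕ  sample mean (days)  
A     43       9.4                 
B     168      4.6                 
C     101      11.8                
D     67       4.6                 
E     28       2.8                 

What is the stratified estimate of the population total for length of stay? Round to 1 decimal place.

2755.4

Population total = Σ Nₕ·x̄ₕ (each stratum's size times its mean).
43·9.4 + 168·4.6 + 101·11.8 + 67·4.6 + 28·2.8 = 404.2 + 772.8 + 1191.8 + 308.2 + 78.4 = 2755.4.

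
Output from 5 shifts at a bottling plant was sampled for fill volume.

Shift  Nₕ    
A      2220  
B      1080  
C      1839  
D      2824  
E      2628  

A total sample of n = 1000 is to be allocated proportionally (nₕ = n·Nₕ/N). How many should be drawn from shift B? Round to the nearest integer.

102

Share of shift B = 1080/10591 = 0.10197.
Allocate 1000 × 0.10197 = 101.973... → 102.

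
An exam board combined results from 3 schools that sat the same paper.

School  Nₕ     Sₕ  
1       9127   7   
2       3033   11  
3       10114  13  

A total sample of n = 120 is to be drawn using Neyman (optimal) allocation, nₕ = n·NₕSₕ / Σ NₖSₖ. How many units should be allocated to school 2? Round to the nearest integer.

18

1: NₕSₕ = 9127·7 = 63889
2: NₕSₕ = 3033·11 = 33363
3: NₕSₕ = 10114·13 = 131482
Σ NₕSₕ = 228734.
n_2 = 120·33363/228734 = 17.503... → 18.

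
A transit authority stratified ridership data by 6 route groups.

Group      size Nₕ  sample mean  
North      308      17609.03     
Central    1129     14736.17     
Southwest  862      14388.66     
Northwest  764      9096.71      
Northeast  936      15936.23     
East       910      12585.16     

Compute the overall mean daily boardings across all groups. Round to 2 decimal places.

N = 4909; weights Wₕ = Nₕ/N = (0.0627, 0.2300, 0.1756, 0.1556, 0.1907, 0.1854).
x̄_st = Σ Wₕ·x̄ₕ = 0.0627·17609.03 + 0.2300·14736.17 + 0.1756·14388.66 + 0.1556·9096.71 + 0.1907·15936.23 + 0.1854·12585.16 ≈ 13807.7888...
→ 13807.79.

13807.79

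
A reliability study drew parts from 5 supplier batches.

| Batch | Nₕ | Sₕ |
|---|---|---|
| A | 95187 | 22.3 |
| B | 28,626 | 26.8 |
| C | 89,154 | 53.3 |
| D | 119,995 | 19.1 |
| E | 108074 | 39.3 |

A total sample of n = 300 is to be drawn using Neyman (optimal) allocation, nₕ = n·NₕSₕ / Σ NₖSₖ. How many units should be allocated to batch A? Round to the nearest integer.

A: NₕSₕ = 95187·22.3 = 2122670.1
B: NₕSₕ = 28626·26.8 = 767176.8
C: NₕSₕ = 89154·53.3 = 4751908.2
D: NₕSₕ = 119995·19.1 = 2291904.5
E: NₕSₕ = 108074·39.3 = 4247308.2
Σ NₕSₕ = 14180967.8.
n_A = 300·2122670.1/14180967.8 = 44.905... → 45.

45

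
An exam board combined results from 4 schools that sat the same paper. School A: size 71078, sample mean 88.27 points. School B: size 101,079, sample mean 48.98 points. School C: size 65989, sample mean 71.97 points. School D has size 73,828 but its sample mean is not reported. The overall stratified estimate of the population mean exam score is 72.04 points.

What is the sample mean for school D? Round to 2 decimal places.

88.05

N = 71078 + 101079 + 65989 + 73828 = 311974.
Overall total = μ·N = 72.04·311974 = 22474606.96.
Subtract the known strata: 71078·88.27 + 101079·48.98 + 65989·71.97 = 15974132.81.
Remaining total for school D: 22474606.96 − 15974132.81 = 6500474.15.
Divide by its size: 6500474.15 / 73828 = 88.0489... → 88.05.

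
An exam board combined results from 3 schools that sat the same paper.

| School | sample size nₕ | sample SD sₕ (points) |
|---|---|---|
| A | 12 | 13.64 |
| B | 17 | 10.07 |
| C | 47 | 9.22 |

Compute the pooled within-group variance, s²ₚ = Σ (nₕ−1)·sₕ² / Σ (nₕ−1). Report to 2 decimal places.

103.83

A: (12−1)·13.64² = 11·186.0496 = 2046.5456
B: (17−1)·10.07² = 16·101.4049 = 1622.4784
C: (47−1)·9.22² = 46·85.0084 = 3910.3864
Numerator = 7579.4104; denominator = Σ(nₕ−1) = 73.
s²ₚ = 7579.4104/73 = 103.8275... → 103.83.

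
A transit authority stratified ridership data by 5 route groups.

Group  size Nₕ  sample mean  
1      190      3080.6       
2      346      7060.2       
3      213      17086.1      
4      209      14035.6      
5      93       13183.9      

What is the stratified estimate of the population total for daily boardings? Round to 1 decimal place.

Population total = Σ Nₕ·x̄ₕ (each stratum's size times its mean).
190·3080.6 + 346·7060.2 + 213·17086.1 + 209·14035.6 + 93·13183.9 = 585314 + 2442829.2 + 3639339.3 + 2933440.4 + 1226102.7 = 10827025.6.

10827025.6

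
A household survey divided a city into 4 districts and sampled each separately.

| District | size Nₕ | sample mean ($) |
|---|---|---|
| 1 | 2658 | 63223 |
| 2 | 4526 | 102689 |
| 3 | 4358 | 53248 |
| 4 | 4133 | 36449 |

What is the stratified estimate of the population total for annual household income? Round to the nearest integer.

1: 2658·63223 = 168046734
2: 4526·102689 = 464770414
3: 4358·53248 = 232054784
4: 4133·36449 = 150643717
τ̂ = Σ Nₕx̄ₕ = 1015515649.

1015515649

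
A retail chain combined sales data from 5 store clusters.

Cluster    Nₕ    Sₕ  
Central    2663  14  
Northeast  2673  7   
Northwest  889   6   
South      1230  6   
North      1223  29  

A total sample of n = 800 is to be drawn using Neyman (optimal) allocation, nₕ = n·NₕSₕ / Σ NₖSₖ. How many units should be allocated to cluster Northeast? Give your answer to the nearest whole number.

144

Central: NₕSₕ = 2663·14 = 37282
Northeast: NₕSₕ = 2673·7 = 18711
Northwest: NₕSₕ = 889·6 = 5334
South: NₕSₕ = 1230·6 = 7380
North: NₕSₕ = 1223·29 = 35467
Σ NₕSₕ = 104174.
n_Northeast = 800·18711/104174 = 143.690... → 144.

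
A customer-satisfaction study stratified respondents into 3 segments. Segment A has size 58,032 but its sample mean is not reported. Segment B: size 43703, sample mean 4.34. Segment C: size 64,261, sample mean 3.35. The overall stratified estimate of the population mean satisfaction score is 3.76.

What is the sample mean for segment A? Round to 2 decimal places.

3.78

N = 58032 + 43703 + 64261 = 165996.
Overall total = μ·N = 3.76·165996 = 624144.96.
Subtract the known strata: 43703·4.34 + 64261·3.35 = 404945.37.
Remaining total for segment A: 624144.96 − 404945.37 = 219199.59.
Divide by its size: 219199.59 / 58032 = 3.7772... → 3.78.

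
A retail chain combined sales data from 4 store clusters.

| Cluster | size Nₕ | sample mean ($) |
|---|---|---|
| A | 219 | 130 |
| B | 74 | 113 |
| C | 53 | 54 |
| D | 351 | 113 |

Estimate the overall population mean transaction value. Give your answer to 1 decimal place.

N = 697; weights Wₕ = Nₕ/N = (0.3142, 0.1062, 0.0760, 0.5036).
x̄_st = Σ Wₕ·x̄ₕ = 0.3142·130 + 0.1062·113 + 0.0760·54 + 0.5036·113 ≈ 113.855...
→ 113.9.

113.9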